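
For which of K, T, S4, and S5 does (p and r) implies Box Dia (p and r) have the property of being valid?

S5-tableau for the negation not ((p and r) implies Box Dia (p and r)):
1. not ((p and r) implies Box Dia (p and r)), w0
2. p and r, w0
3. not Box Dia (p and r), w0
4. p, w0
5. r, w0
6. not Dia (p and r), w1
7. not (p and r), w0
8. not (p and r), w1
9. not r, w0
Accessibility: w0Rw0, w0Rw1, w1Rw0, w1Rw1
Branch closes: r and not r both at w0.
Every branch closes (one shown): valid in S5.
S4-tableau for the negation not ((p and r) implies Box Dia (p and r)):
1. not ((p and r) implies Box Dia (p and r)), w0
2. p and r, w0
3. not Box Dia (p and r), w0
4. p, w0
5. r, w0
6. not Dia (p and r), w1
7. not (p and r), w1
8. not r, w1
Accessibility: w0Rw0, w0Rw1, w1Rw1
Complete open branch: countermodel on an S4-frame, so not valid in S4, nor in K, T (the same frame is also a K-frame and a T-frame).

S5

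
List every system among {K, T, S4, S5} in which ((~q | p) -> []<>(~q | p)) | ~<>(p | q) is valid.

S5-tableau for the negation ~(((~q | p) -> []<>(~q | p)) | ~<>(p | q)):
1. ~(((~q | p) -> []<>(~q | p)) | ~<>(p | q)), w0
2. ~((~q | p) -> []<>(~q | p)), w0
3. <>(p | q), w0
4. ~q | p, w0
5. ~[]<>(~q | p), w0
6. p, w0
7. p | q, w1
8. q, w1
9. ~<>(~q | p), w2
10. ~(~q | p), w0
11. q, w0
12. ~p, w0
Accessibility: w0Rw0, w0Rw1, w0Rw2, w1Rw0, w1Rw1, w1Rw2, w2Rw0, w2Rw1, w2Rw2
Branch closes: p and ~p both at w0.
Every branch closes (one shown): valid in S5.
S4-tableau for the negation ~(((~q | p) -> []<>(~q | p)) | ~<>(p | q)):
1. ~(((~q | p) -> []<>(~q | p)) | ~<>(p | q)), w0
2. ~((~q | p) -> []<>(~q | p)), w0
3. <>(p | q), w0
4. ~q | p, w0
5. ~[]<>(~q | p), w0
6. p, w0
7. p | q, w1
8. q, w1
9. ~<>(~q | p), w2
10. ~(~q | p), w2
11. q, w2
12. ~p, w2
Accessibility: w0Rw0, w0Rw1, w0Rw2, w1Rw1, w2Rw2
Complete open branch: countermodel on an S4-frame, so not valid in S4, nor in K, T (the same frame is also a K-frame and a T-frame).

S5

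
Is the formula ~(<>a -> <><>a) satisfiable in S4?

1. ~(<>a -> <><>a), u
2. <>a, u   [~->-rule on 1]
3. ~<><>a, u   [~->-rule on 1]
4. ~<>a, u   [~<>-rule on 3 via uRu]
5. ~a, u   [~<>-rule on 4 via uRu]
6. a, v   [<>-rule on 2: fresh world v, uRv]
7. ~<>a, v   [~<>-rule on 3 via uRv]
8. ~a, v   [~<>-rule on 4 via uRv]
Accessibility: uRu, uRv, vRv
Branch closes: a and ~a both at v.
All branches of the tableau close; one closing branch shown above.

Unsatisfiable (every branch closes)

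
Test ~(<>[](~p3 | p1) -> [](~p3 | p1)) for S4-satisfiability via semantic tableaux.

1. ~(<>[](~p3 | p1) -> [](~p3 | p1)), w0
2. <>[](~p3 | p1), w0   [~->-rule on 1]
3. ~[](~p3 | p1), w0   [~->-rule on 1]
4. [](~p3 | p1), w1   [<>-rule on 2: fresh world w1, w0Rw1]
5. ~p3 | p1, w1   [[]-rule on 4 via w1Rw1]
6. p1, w1   [|-rule on 5 (branches; this branch)]
7. ~(~p3 | p1), w2   [~[]-rule on 3: fresh world w2, w0Rw2]
8. p3, w2   [~|-rule on 7]
9. ~p1, w2   [~|-rule on 7]
Accessibility: w0Rw0, w0Rw1, w0Rw2, w1Rw1, w2Rw2

Satisfiable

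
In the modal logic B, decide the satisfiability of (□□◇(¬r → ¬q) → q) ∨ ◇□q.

1. (□□◇(¬r → ¬q) → q) ∨ ◇□q, 0
2. ◇□q, 0
3. □q, 1
4. q, 0
5. q, 1
Accessibility: 0R0, 0R1, 1R0, 1R1

Satisfiable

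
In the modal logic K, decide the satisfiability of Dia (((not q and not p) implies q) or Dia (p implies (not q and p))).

Satisfiable

1. Dia (((not q and not p) implies q) or Dia (p implies (not q and p))), u
2. ((not q and not p) implies q) or Dia (p implies (not q and p)), v
3. Dia (p implies (not q and p)), v
4. p implies (not q and p), w
5. not q and p, w
6. not q, w
7. p, w
Accessibility: uRv, vRw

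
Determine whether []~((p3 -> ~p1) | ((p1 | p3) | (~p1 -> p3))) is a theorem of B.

Tableau for the negation ~[]~((p3 -> ~p1) | ((p1 | p3) | (~p1 -> p3))):
1. ~[]~((p3 -> ~p1) | ((p1 | p3) | (~p1 -> p3))), 0
2. (p3 -> ~p1) | ((p1 | p3) | (~p1 -> p3)), 1   [~[]-rule on 1: fresh world 1, 0R1]
3. (p1 | p3) | (~p1 -> p3), 1   [|-rule on 2 (branches; this branch)]
4. ~p1 -> p3, 1   [|-rule on 3 (branches; this branch)]
5. p3, 1   [->-rule on 4 (branches; this branch)]
Accessibility: 0R0, 0R1, 1R0, 1R1
The negation has an open branch (countermodel exists).

Not valid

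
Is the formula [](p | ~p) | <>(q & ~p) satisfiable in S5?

1. [](p | ~p) | <>(q & ~p), w0
2. <>(q & ~p), w0   [|-rule on 1 (branches; this branch)]
3. q & ~p, w1   [<>-rule on 2: fresh world w1, w0Rw1]
4. q, w1   [&-rule on 3]
5. ~p, w1   [&-rule on 3]
Accessibility: w0Rw0, w0Rw1, w1Rw0, w1Rw1

Satisfiable (open branch found)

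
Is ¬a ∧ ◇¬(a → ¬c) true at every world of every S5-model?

No, not valid

Tableau for the negation ¬(¬a ∧ ◇¬(a → ¬c)):
1. ¬(¬a ∧ ◇¬(a → ¬c)), 0
2. ¬◇¬(a → ¬c), 0
3. a → ¬c, 0
4. ¬c, 0
Accessibility: 0R0
The negation has an open branch (countermodel exists).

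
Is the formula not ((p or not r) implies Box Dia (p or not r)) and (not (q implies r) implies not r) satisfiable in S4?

1. not ((p or not r) implies Box Dia (p or not r)) and (not (q implies r) implies not r), u
2. not ((p or not r) implies Box Dia (p or not r)), u   [and-rule on 1]
3. not (q implies r) implies not r, u   [and-rule on 1]
4. p or not r, u   [neg-implies-rule on 2]
5. not Box Dia (p or not r), u   [neg-implies-rule on 2]
6. not r, u   [implies-rule on 3 (branches; this branch)]
7. not Dia (p or not r), v   [neg-Box-rule on 5: fresh world v, uRv]
8. not (p or not r), v   [neg-Dia-rule on 7 via vRv]
9. not p, v   [neg-or-rule on 8]
10. r, v   [neg-or-rule on 8]
Accessibility: uRu, uRv, vRv

Satisfiable (open branch found)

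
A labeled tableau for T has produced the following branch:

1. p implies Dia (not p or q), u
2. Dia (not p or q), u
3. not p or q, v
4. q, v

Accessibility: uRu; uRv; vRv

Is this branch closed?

Open

There is no literal clash: for every atom and world, at most one sign appears.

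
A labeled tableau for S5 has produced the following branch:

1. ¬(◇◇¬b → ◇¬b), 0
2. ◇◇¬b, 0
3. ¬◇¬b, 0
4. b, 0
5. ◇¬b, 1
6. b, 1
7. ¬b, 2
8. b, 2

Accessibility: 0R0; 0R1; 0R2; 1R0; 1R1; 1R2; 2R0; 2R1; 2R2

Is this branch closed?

Yes, closed

Both b and ¬b appear at 2.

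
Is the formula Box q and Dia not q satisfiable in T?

Unsatisfiable

1. Box q and Dia not q, w0
2. Box q, w0
3. Dia not q, w0
4. q, w0
5. not q, w1
6. q, w1
Accessibility: w0Rw0, w0Rw1, w1Rw1
Branch closes: q and not q both at w1.
(One branch shown.) All branches close.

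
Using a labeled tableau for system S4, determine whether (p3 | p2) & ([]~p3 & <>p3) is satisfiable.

1. (p3 | p2) & ([]~p3 & <>p3), u
2. p3 | p2, u
3. []~p3 & <>p3, u
4. []~p3, u
5. <>p3, u
6. ~p3, u
7. p2, u
8. p3, v
9. ~p3, v
Accessibility: uRu, uRv, vRv
Branch closes: p3 and ~p3 both at v.
Every branch closes; the branch above is one of them.

Unsatisfiable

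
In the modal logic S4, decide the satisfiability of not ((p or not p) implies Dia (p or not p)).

1. not ((p or not p) implies Dia (p or not p)), w0
2. p or not p, w0
3. not Dia (p or not p), w0
4. not (p or not p), w0
5. not p, w0
6. p, w0
Accessibility: w0Rw0
Branch closes: p and not p both at w0.
(One branch shown.) All branches close.

Unsatisfiable (every branch closes)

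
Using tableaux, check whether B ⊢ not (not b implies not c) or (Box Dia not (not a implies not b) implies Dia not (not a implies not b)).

Valid

Tableau for the negation not (not (not b implies not c) or (Box Dia not (not a implies not b) implies Dia not (not a implies not b))):
1. not (not (not b implies not c) or (Box Dia not (not a implies not b) implies Dia not (not a implies not b))), u
2. not b implies not c, u   [neg-or-rule on 1]
3. not (Box Dia not (not a implies not b) implies Dia not (not a implies not b)), u   [neg-or-rule on 1]
4. Box Dia not (not a implies not b), u   [neg-implies-rule on 3]
5. not Dia not (not a implies not b), u   [neg-implies-rule on 3]
6. Dia not (not a implies not b), u   [Box-rule on 4 via uRu]
7. not a implies not b, u   [neg-Dia-rule on 5 via uRu]
8. not c, u   [implies-rule on 2 (branches; this branch)]
9. not b, u   [implies-rule on 7 (branches; this branch)]
10. not (not a implies not b), v   [Dia-rule on 6: fresh world v, uRv]
11. not a, v   [neg-implies-rule on 10]
12. b, v   [neg-implies-rule on 10]
13. Dia not (not a implies not b), v   [Box-rule on 4 via uRv]
14. not a implies not b, v   [neg-Dia-rule on 5 via uRv]
15. not b, v   [implies-rule on 14 (branches; this branch)]
Accessibility: uRu, uRv, vRu, vRv
Branch closes: b and not b both at v.
Every branch of the negation's tableau closes; the branch above is one of them.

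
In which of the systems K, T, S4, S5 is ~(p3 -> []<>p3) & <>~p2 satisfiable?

S4-tableau for the formula:
1. ~(p3 -> []<>p3) & <>~p2, w0
2. ~(p3 -> []<>p3), w0
3. <>~p2, w0
4. p3, w0
5. ~[]<>p3, w0
6. ~p2, w1
7. ~<>p3, w2
8. ~p3, w2
Accessibility: w0Rw0, w0Rw1, w0Rw2, w1Rw1, w2Rw2
Complete open branch: satisfiable in S4, hence also in K, T (this S4-model is also a K-model and a T-model).
S5-tableau for the formula:
1. ~(p3 -> []<>p3) & <>~p2, w0
2. ~(p3 -> []<>p3), w0
3. <>~p2, w0
4. p3, w0
5. ~[]<>p3, w0
6. ~p2, w1
7. ~<>p3, w2
8. ~p3, w0
Accessibility: w0Rw0, w0Rw1, w0Rw2, w1Rw0, w1Rw1, w1Rw2, w2Rw0, w2Rw1, w2Rw2
Branch closes: p3 and ~p3 both at w0.
Every branch closes (one shown): unsatisfiable in S5.

K, T, S4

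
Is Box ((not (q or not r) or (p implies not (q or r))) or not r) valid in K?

Not valid

Tableau for the negation not Box ((not (q or not r) or (p implies not (q or r))) or not r):
1. not Box ((not (q or not r) or (p implies not (q or r))) or not r), 0
2. not ((not (q or not r) or (p implies not (q or r))) or not r), 1   [neg-Box-rule on 1: fresh world 1, 0R1]
3. not (not (q or not r) or (p implies not (q or r))), 1   [neg-or-rule on 2]
4. r, 1   [neg-or-rule on 2]
5. q or not r, 1   [neg-or-rule on 3]
6. not (p implies not (q or r)), 1   [neg-or-rule on 3]
7. p, 1   [neg-implies-rule on 6]
8. q or r, 1   [neg-implies-rule on 6]
9. q, 1   [or-rule on 5 (branches; this branch)]
Accessibility: 0R1
The negation has an open branch (countermodel exists).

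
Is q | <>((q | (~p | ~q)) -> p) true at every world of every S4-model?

Tableau for the negation ~(q | <>((q | (~p | ~q)) -> p)):
1. ~(q | <>((q | (~p | ~q)) -> p)), u
2. ~q, u
3. ~<>((q | (~p | ~q)) -> p), u
4. ~((q | (~p | ~q)) -> p), u
5. q | (~p | ~q), u
6. ~p, u
7. ~p | ~q, u
Accessibility: uRu
The negation has an open branch (countermodel exists).

Invalid (countermodel exists)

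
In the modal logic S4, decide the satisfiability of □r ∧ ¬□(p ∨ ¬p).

Unsatisfiable (every branch closes)

1. □r ∧ ¬□(p ∨ ¬p), w0
2. □r, w0   [∧-rule on 1]
3. ¬□(p ∨ ¬p), w0   [∧-rule on 1]
4. r, w0   [□-rule on 2 via w0Rw0]
5. ¬(p ∨ ¬p), w1   [¬□-rule on 3: fresh world w1, w0Rw1]
6. ¬p, w1   [¬∨-rule on 5]
7. p, w1   [¬∨-rule on 5]
Accessibility: w0Rw0, w0Rw1, w1Rw1
Branch closes: p and ¬p both at w1.
(One branch shown.) All branches close.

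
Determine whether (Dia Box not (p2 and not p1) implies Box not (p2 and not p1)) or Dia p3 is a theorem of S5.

Tableau for the negation not ((Dia Box not (p2 and not p1) implies Box not (p2 and not p1)) or Dia p3):
1. not ((Dia Box not (p2 and not p1) implies Box not (p2 and not p1)) or Dia p3), 0
2. not (Dia Box not (p2 and not p1) implies Box not (p2 and not p1)), 0
3. not Dia p3, 0
4. Dia Box not (p2 and not p1), 0
5. not Box not (p2 and not p1), 0
6. not p3, 0
7. Box not (p2 and not p1), 1
8. not p3, 1
9. not (p2 and not p1), 0
10. not (p2 and not p1), 1
11. p1, 0
12. p1, 1
13. p2 and not p1, 2
14. p2, 2
15. not p1, 2
16. not p3, 2
17. not (p2 and not p1), 2
18. p1, 2
Accessibility: 0R0, 0R1, 0R2, 1R0, 1R1, 1R2, 2R0, 2R1, 2R2
Branch closes: p1 and not p1 both at 2.
Every branch of the negation's tableau closes; the branch above is one of them.

Valid in S5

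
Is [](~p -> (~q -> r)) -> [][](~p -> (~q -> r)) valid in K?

Tableau for the negation ~([](~p -> (~q -> r)) -> [][](~p -> (~q -> r))):
1. ~([](~p -> (~q -> r)) -> [][](~p -> (~q -> r))), u
2. [](~p -> (~q -> r)), u   [~->-rule on 1]
3. ~[][](~p -> (~q -> r)), u   [~->-rule on 1]
4. ~[](~p -> (~q -> r)), v   [~[]-rule on 3: fresh world v, uRv]
5. ~p -> (~q -> r), v   [[]-rule on 2 via uRv]
6. ~q -> r, v   [->-rule on 5 (branches; this branch)]
7. r, v   [->-rule on 6 (branches; this branch)]
8. ~(~p -> (~q -> r)), w   [~[]-rule on 4: fresh world w, vRw]
9. ~p, w   [~->-rule on 8]
10. ~(~q -> r), w   [~->-rule on 8]
11. ~q, w   [~->-rule on 10]
12. ~r, w   [~->-rule on 10]
Accessibility: uRv, vRw
The negation has an open branch (countermodel exists).

Not valid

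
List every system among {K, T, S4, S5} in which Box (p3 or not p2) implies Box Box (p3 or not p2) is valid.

S4-tableau for the negation not (Box (p3 or not p2) implies Box Box (p3 or not p2)):
1. not (Box (p3 or not p2) implies Box Box (p3 or not p2)), w0
2. Box (p3 or not p2), w0
3. not Box Box (p3 or not p2), w0
4. p3 or not p2, w0
5. not p2, w0
6. not Box (p3 or not p2), w1
7. p3 or not p2, w1
8. not p2, w1
9. not (p3 or not p2), w2
10. not p3, w2
11. p2, w2
12. p3 or not p2, w2
13. not p2, w2
Accessibility: w0Rw0, w0Rw1, w0Rw2, w1Rw1, w1Rw2, w2Rw2
Branch closes: p2 and not p2 both at w2.
Every branch closes (one shown): valid in S4, hence also in S5 (every theorem of S4 is a theorem of S5).
T-tableau for the negation not (Box (p3 or not p2) implies Box Box (p3 or not p2)):
1. not (Box (p3 or not p2) implies Box Box (p3 or not p2)), w0
2. Box (p3 or not p2), w0
3. not Box Box (p3 or not p2), w0
4. p3 or not p2, w0
5. not p2, w0
6. not Box (p3 or not p2), w1
7. p3 or not p2, w1
8. not p2, w1
9. not (p3 or not p2), w2
10. not p3, w2
11. p2, w2
Accessibility: w0Rw0, w0Rw1, w1Rw1, w1Rw2, w2Rw2
Complete open branch: countermodel on a T-frame, so not valid in T, nor in K (the same frame is also a K-frame).

S4, S5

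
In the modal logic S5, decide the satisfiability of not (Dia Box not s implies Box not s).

No, unsatisfiable

1. not (Dia Box not s implies Box not s), u
2. Dia Box not s, u
3. not Box not s, u
4. Box not s, v
5. not s, u
6. not s, v
7. s, w
8. not s, w
Accessibility: uRu, uRv, uRw, vRu, vRv, vRw, wRu, wRv, wRw
Branch closes: s and not s both at w.
All branches of the tableau close; one closing branch shown above.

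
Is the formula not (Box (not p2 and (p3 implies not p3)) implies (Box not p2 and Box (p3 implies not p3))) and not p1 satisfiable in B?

Unsatisfiable (every branch closes)

1. not (Box (not p2 and (p3 implies not p3)) implies (Box not p2 and Box (p3 implies not p3))) and not p1, u
2. not (Box (not p2 and (p3 implies not p3)) implies (Box not p2 and Box (p3 implies not p3))), u
3. not p1, u
4. Box (not p2 and (p3 implies not p3)), u
5. not (Box not p2 and Box (p3 implies not p3)), u
6. not p2 and (p3 implies not p3), u
7. not p2, u
8. p3 implies not p3, u
9. not Box (p3 implies not p3), u
10. not p3, u
11. not (p3 implies not p3), v
12. p3, v
13. not p2 and (p3 implies not p3), v
14. not p2, v
15. p3 implies not p3, v
16. not p3, v
Accessibility: uRu, uRv, vRu, vRv
Branch closes: p3 and not p3 both at v.
(One branch shown.) All branches close.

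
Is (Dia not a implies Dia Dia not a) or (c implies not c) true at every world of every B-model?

Yes, valid

Tableau for the negation not ((Dia not a implies Dia Dia not a) or (c implies not c)):
1. not ((Dia not a implies Dia Dia not a) or (c implies not c)), 0
2. not (Dia not a implies Dia Dia not a), 0
3. not (c implies not c), 0
4. Dia not a, 0
5. not Dia Dia not a, 0
6. c, 0
7. not Dia not a, 0
8. a, 0
9. not a, 1
10. not Dia not a, 1
11. a, 1
Accessibility: 0R0, 0R1, 1R0, 1R1
Branch closes: a and not a both at 1.
All branches of the negation close; one closing branch shown above.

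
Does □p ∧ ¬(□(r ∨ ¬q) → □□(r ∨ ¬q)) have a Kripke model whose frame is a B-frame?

Yes, satisfiable

1. □p ∧ ¬(□(r ∨ ¬q) → □□(r ∨ ¬q)), w0
2. □p, w0
3. ¬(□(r ∨ ¬q) → □□(r ∨ ¬q)), w0
4. □(r ∨ ¬q), w0
5. ¬□□(r ∨ ¬q), w0
6. p, w0
7. r ∨ ¬q, w0
8. ¬q, w0
9. ¬□(r ∨ ¬q), w1
10. p, w1
11. r ∨ ¬q, w1
12. ¬q, w1
13. ¬(r ∨ ¬q), w2
14. ¬r, w2
15. q, w2
Accessibility: w0Rw0, w0Rw1, w1Rw0, w1Rw1, w1Rw2, w2Rw1, w2Rw2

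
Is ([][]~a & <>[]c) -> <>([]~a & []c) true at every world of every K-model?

Valid in K

Tableau for the negation ~(([][]~a & <>[]c) -> <>([]~a & []c)):
1. ~(([][]~a & <>[]c) -> <>([]~a & []c)), 0
2. [][]~a & <>[]c, 0
3. ~<>([]~a & []c), 0
4. [][]~a, 0
5. <>[]c, 0
6. []c, 1
7. ~([]~a & []c), 1
8. []~a, 1
9. ~[]~a, 1
10. a, 2
11. c, 2
12. ~a, 2
Accessibility: 0R1, 1R2
Branch closes: a and ~a both at 2.
Every branch of the negation's tableau closes; the branch above is one of them.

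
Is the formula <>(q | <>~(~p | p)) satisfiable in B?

Satisfiable

1. <>(q | <>~(~p | p)), u
2. q | <>~(~p | p), v   [<>-rule on 1: fresh world v, uRv]
3. q, v   [|-rule on 2 (branches; this branch)]
Accessibility: uRu, uRv, vRu, vRv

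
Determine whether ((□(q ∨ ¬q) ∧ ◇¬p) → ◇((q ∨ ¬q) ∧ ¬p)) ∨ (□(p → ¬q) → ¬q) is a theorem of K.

Valid in K

Tableau for the negation ¬(((□(q ∨ ¬q) ∧ ◇¬p) → ◇((q ∨ ¬q) ∧ ¬p)) ∨ (□(p → ¬q) → ¬q)):
1. ¬(((□(q ∨ ¬q) ∧ ◇¬p) → ◇((q ∨ ¬q) ∧ ¬p)) ∨ (□(p → ¬q) → ¬q)), u
2. ¬((□(q ∨ ¬q) ∧ ◇¬p) → ◇((q ∨ ¬q) ∧ ¬p)), u
3. ¬(□(p → ¬q) → ¬q), u
4. □(q ∨ ¬q) ∧ ◇¬p, u
5. ¬◇((q ∨ ¬q) ∧ ¬p), u
6. □(p → ¬q), u
7. q, u
8. □(q ∨ ¬q), u
9. ◇¬p, u
10. ¬p, v
11. ¬((q ∨ ¬q) ∧ ¬p), v
12. p → ¬q, v
13. q ∨ ¬q, v
14. ¬(q ∨ ¬q), v
15. ¬q, v
16. q, v
Accessibility: uRv
Branch closes: q and ¬q both at v.
Every branch of the negation's tableau closes; the branch above is one of them.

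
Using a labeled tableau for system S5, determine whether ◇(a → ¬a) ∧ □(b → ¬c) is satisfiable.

1. ◇(a → ¬a) ∧ □(b → ¬c), w0
2. ◇(a → ¬a), w0
3. □(b → ¬c), w0
4. b → ¬c, w0
5. ¬c, w0
6. a → ¬a, w1
7. b → ¬c, w1
8. ¬a, w1
9. ¬c, w1
Accessibility: w0Rw0, w0Rw1, w1Rw0, w1Rw1

Yes, satisfiable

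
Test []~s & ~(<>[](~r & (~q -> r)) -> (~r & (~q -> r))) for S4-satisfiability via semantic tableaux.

1. []~s & ~(<>[](~r & (~q -> r)) -> (~r & (~q -> r))), u
2. []~s, u   [&-rule on 1]
3. ~(<>[](~r & (~q -> r)) -> (~r & (~q -> r))), u   [&-rule on 1]
4. <>[](~r & (~q -> r)), u   [~->-rule on 3]
5. ~(~r & (~q -> r)), u   [~->-rule on 3]
6. ~s, u   [[]-rule on 2 via uRu]
7. ~(~q -> r), u   [~&-rule on 5 (branches; this branch)]
8. ~q, u   [~->-rule on 7]
9. ~r, u   [~->-rule on 7]
10. [](~r & (~q -> r)), v   [<>-rule on 4: fresh world v, uRv]
11. ~s, v   [[]-rule on 2 via uRv]
12. ~r & (~q -> r), v   [[]-rule on 10 via vRv]
13. ~r, v   [&-rule on 12]
14. ~q -> r, v   [&-rule on 12]
15. q, v   [->-rule on 14 (branches; this branch)]
Accessibility: uRu, uRv, vRv

Satisfiable (open branch found)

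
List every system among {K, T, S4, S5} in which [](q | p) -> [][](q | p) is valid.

S4, S5

T-tableau for the negation ~([](q | p) -> [][](q | p)):
1. ~([](q | p) -> [][](q | p)), u
2. [](q | p), u
3. ~[][](q | p), u
4. q | p, u
5. p, u
6. ~[](q | p), v
7. q | p, v
8. p, v
9. ~(q | p), w
10. ~q, w
11. ~p, w
Accessibility: uRu, uRv, vRv, vRw, wRw
Complete open branch: countermodel on a T-frame, so not valid in T, nor in K (the same frame is also a K-frame).
S4-tableau for the negation ~([](q | p) -> [][](q | p)):
1. ~([](q | p) -> [][](q | p)), u
2. [](q | p), u
3. ~[][](q | p), u
4. q | p, u
5. p, u
6. ~[](q | p), v
7. q | p, v
8. p, v
9. ~(q | p), w
10. ~q, w
11. ~p, w
12. q | p, w
13. p, w
Accessibility: uRu, uRv, uRw, vRv, vRw, wRw
Branch closes: p and ~p both at w.
Every branch closes (one shown): valid in S4, hence also in S5 (every theorem of S4 is a theorem of S5).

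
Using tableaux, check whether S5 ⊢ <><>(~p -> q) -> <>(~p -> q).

Tableau for the negation ~(<><>(~p -> q) -> <>(~p -> q)):
1. ~(<><>(~p -> q) -> <>(~p -> q)), 0
2. <><>(~p -> q), 0   [~->-rule on 1]
3. ~<>(~p -> q), 0   [~->-rule on 1]
4. ~(~p -> q), 0   [~<>-rule on 3 via 0R0]
5. ~p, 0   [~->-rule on 4]
6. ~q, 0   [~->-rule on 4]
7. <>(~p -> q), 1   [<>-rule on 2: fresh world 1, 0R1]
8. ~(~p -> q), 1   [~<>-rule on 3 via 0R1]
9. ~p, 1   [~->-rule on 8]
10. ~q, 1   [~->-rule on 8]
11. ~p -> q, 2   [<>-rule on 7: fresh world 2, 1R2]
12. ~(~p -> q), 2   [~<>-rule on 3 via 0R2]
13. ~p, 2   [~->-rule on 12]
14. ~q, 2   [~->-rule on 12]
15. q, 2   [->-rule on 11 (branches; this branch)]
Accessibility: 0R0, 0R1, 0R2, 1R0, 1R1, 1R2, 2R0, 2R1, 2R2
Branch closes: q and ~q both at 2.
Every branch of the negation's tableau closes; the branch above is one of them.

Valid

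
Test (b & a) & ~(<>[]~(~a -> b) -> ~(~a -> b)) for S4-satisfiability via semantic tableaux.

Satisfiable (open branch found)

1. (b & a) & ~(<>[]~(~a -> b) -> ~(~a -> b)), u
2. b & a, u   [&-rule on 1]
3. ~(<>[]~(~a -> b) -> ~(~a -> b)), u   [&-rule on 1]
4. b, u   [&-rule on 2]
5. a, u   [&-rule on 2]
6. <>[]~(~a -> b), u   [~->-rule on 3]
7. ~a -> b, u   [~->-rule on 3]
8. []~(~a -> b), v   [<>-rule on 6: fresh world v, uRv]
9. ~(~a -> b), v   [[]-rule on 8 via vRv]
10. ~a, v   [~->-rule on 9]
11. ~b, v   [~->-rule on 9]
Accessibility: uRu, uRv, vRv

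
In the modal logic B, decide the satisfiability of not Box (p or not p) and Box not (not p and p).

No, unsatisfiable

1. not Box (p or not p) and Box not (not p and p), w0
2. not Box (p or not p), w0
3. Box not (not p and p), w0
4. not (not p and p), w0
5. not p, w0
6. not (p or not p), w1
7. not p, w1
8. p, w1
Accessibility: w0Rw0, w0Rw1, w1Rw0, w1Rw1
Branch closes: p and not p both at w1.
(One branch shown.) All branches close.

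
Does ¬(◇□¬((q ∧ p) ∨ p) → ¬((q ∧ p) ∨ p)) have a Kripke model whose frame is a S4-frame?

1. ¬(◇□¬((q ∧ p) ∨ p) → ¬((q ∧ p) ∨ p)), u
2. ◇□¬((q ∧ p) ∨ p), u
3. (q ∧ p) ∨ p, u
4. p, u
5. □¬((q ∧ p) ∨ p), v
6. ¬((q ∧ p) ∨ p), v
7. ¬(q ∧ p), v
8. ¬p, v
Accessibility: uRu, uRv, vRv

Yes, satisfiable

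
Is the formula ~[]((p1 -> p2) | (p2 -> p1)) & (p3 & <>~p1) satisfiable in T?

No, unsatisfiable

1. ~[]((p1 -> p2) | (p2 -> p1)) & (p3 & <>~p1), u
2. ~[]((p1 -> p2) | (p2 -> p1)), u
3. p3 & <>~p1, u
4. p3, u
5. <>~p1, u
6. ~((p1 -> p2) | (p2 -> p1)), v
7. ~(p1 -> p2), v
8. ~(p2 -> p1), v
9. p1, v
10. ~p2, v
11. p2, v
12. ~p1, v
Accessibility: uRu, uRv, vRv
Branch closes: p2 and ~p2 both at v.
(One branch shown.) All branches close.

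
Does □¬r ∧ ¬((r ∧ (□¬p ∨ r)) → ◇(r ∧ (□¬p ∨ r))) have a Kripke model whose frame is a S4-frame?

Unsatisfiable

1. □¬r ∧ ¬((r ∧ (□¬p ∨ r)) → ◇(r ∧ (□¬p ∨ r))), 0
2. □¬r, 0   [∧-rule on 1]
3. ¬((r ∧ (□¬p ∨ r)) → ◇(r ∧ (□¬p ∨ r))), 0   [∧-rule on 1]
4. r ∧ (□¬p ∨ r), 0   [¬→-rule on 3]
5. ¬◇(r ∧ (□¬p ∨ r)), 0   [¬→-rule on 3]
6. r, 0   [∧-rule on 4]
7. □¬p ∨ r, 0   [∧-rule on 4]
8. ¬r, 0   [□-rule on 2 via 0R0]
Accessibility: 0R0
Branch closes: r and ¬r both at 0.
Every branch closes; the branch above is one of them.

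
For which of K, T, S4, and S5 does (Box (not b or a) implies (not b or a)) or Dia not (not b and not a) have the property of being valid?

T, S4, S5

T-tableau for the negation not ((Box (not b or a) implies (not b or a)) or Dia not (not b and not a)):
1. not ((Box (not b or a) implies (not b or a)) or Dia not (not b and not a)), 0
2. not (Box (not b or a) implies (not b or a)), 0
3. not Dia not (not b and not a), 0
4. Box (not b or a), 0
5. not (not b or a), 0
6. b, 0
7. not a, 0
8. not b and not a, 0
9. not b, 0
Accessibility: 0R0
Branch closes: b and not b both at 0.
Every branch closes (one shown): valid in T, hence also in S4, S5 (every theorem of T is a theorem of S4 and S5).
K-tableau for the negation not ((Box (not b or a) implies (not b or a)) or Dia not (not b and not a)):
1. not ((Box (not b or a) implies (not b or a)) or Dia not (not b and not a)), 0
2. not (Box (not b or a) implies (not b or a)), 0
3. not Dia not (not b and not a), 0
4. Box (not b or a), 0
5. not (not b or a), 0
6. b, 0
7. not a, 0
Complete open branch: countermodel on a K-frame, so not valid in K.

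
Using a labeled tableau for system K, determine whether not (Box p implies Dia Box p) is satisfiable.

1. not (Box p implies Dia Box p), u
2. Box p, u   [neg-implies-rule on 1]
3. not Dia Box p, u   [neg-implies-rule on 1]

Yes, satisfiable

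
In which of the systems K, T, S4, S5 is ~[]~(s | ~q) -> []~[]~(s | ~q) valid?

S5-tableau for the negation ~(~[]~(s | ~q) -> []~[]~(s | ~q)):
1. ~(~[]~(s | ~q) -> []~[]~(s | ~q)), 0
2. ~[]~(s | ~q), 0
3. ~[]~[]~(s | ~q), 0
4. s | ~q, 1
5. ~q, 1
6. []~(s | ~q), 2
7. ~(s | ~q), 0
8. ~s, 0
9. q, 0
10. ~(s | ~q), 1
11. ~s, 1
12. q, 1
Accessibility: 0R0, 0R1, 0R2, 1R0, 1R1, 1R2, 2R0, 2R1, 2R2
Branch closes: q and ~q both at 1.
Every branch closes (one shown): valid in S5.
S4-tableau for the negation ~(~[]~(s | ~q) -> []~[]~(s | ~q)):
1. ~(~[]~(s | ~q) -> []~[]~(s | ~q)), 0
2. ~[]~(s | ~q), 0
3. ~[]~[]~(s | ~q), 0
4. s | ~q, 1
5. ~q, 1
6. []~(s | ~q), 2
7. ~(s | ~q), 2
8. ~s, 2
9. q, 2
Accessibility: 0R0, 0R1, 0R2, 1R1, 2R2
Complete open branch: countermodel on an S4-frame, so not valid in S4, nor in K, T (the same frame is also a K-frame and a T-frame).

S5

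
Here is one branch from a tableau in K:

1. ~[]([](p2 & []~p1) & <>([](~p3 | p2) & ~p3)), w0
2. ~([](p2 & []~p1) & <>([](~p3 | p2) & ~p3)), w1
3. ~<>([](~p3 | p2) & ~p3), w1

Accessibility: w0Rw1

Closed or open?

No, open

No atom appears with both signs at the same world.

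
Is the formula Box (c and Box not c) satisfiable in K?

Satisfiable (open branch found)

1. Box (c and Box not c), 0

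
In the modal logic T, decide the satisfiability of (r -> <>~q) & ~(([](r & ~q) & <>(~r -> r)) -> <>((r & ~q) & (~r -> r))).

Unsatisfiable (every branch closes)

1. (r -> <>~q) & ~(([](r & ~q) & <>(~r -> r)) -> <>((r & ~q) & (~r -> r))), w0
2. r -> <>~q, w0
3. ~(([](r & ~q) & <>(~r -> r)) -> <>((r & ~q) & (~r -> r))), w0
4. [](r & ~q) & <>(~r -> r), w0
5. ~<>((r & ~q) & (~r -> r)), w0
6. [](r & ~q), w0
7. <>(~r -> r), w0
8. ~((r & ~q) & (~r -> r)), w0
9. r & ~q, w0
10. r, w0
11. ~q, w0
12. <>~q, w0
13. ~(~r -> r), w0
14. ~r, w0
Accessibility: w0Rw0
Branch closes: r and ~r both at w0.
All branches of the tableau close; one closing branch shown above.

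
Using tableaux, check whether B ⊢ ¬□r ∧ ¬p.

Tableau for the negation ¬(¬□r ∧ ¬p):
1. ¬(¬□r ∧ ¬p), w0
2. p, w0   [¬∧-rule on 1 (branches; this branch)]
Accessibility: w0Rw0
The negation has an open branch (countermodel exists).

Not valid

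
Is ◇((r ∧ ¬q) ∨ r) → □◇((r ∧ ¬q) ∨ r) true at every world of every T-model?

Invalid (countermodel exists)

Tableau for the negation ¬(◇((r ∧ ¬q) ∨ r) → □◇((r ∧ ¬q) ∨ r)):
1. ¬(◇((r ∧ ¬q) ∨ r) → □◇((r ∧ ¬q) ∨ r)), 0
2. ◇((r ∧ ¬q) ∨ r), 0
3. ¬□◇((r ∧ ¬q) ∨ r), 0
4. (r ∧ ¬q) ∨ r, 1
5. r, 1
6. ¬◇((r ∧ ¬q) ∨ r), 2
7. ¬((r ∧ ¬q) ∨ r), 2
8. ¬(r ∧ ¬q), 2
9. ¬r, 2
10. q, 2
Accessibility: 0R0, 0R1, 0R2, 1R1, 2R2
The negation has an open branch (countermodel exists).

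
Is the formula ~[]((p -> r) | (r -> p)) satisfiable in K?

No, unsatisfiable

1. ~[]((p -> r) | (r -> p)), w0
2. ~((p -> r) | (r -> p)), w1
3. ~(p -> r), w1
4. ~(r -> p), w1
5. p, w1
6. ~r, w1
7. r, w1
8. ~p, w1
Accessibility: w0Rw1
Branch closes: r and ~r both at w1.
All branches of the tableau close; one closing branch shown above.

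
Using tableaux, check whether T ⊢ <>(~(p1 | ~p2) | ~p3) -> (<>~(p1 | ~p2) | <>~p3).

Valid

Tableau for the negation ~(<>(~(p1 | ~p2) | ~p3) -> (<>~(p1 | ~p2) | <>~p3)):
1. ~(<>(~(p1 | ~p2) | ~p3) -> (<>~(p1 | ~p2) | <>~p3)), w0
2. <>(~(p1 | ~p2) | ~p3), w0
3. ~(<>~(p1 | ~p2) | <>~p3), w0
4. ~<>~(p1 | ~p2), w0
5. ~<>~p3, w0
6. p1 | ~p2, w0
7. p3, w0
8. ~p2, w0
9. ~(p1 | ~p2) | ~p3, w1
10. p1 | ~p2, w1
11. p3, w1
12. ~(p1 | ~p2), w1
13. ~p1, w1
14. p2, w1
15. ~p2, w1
Accessibility: w0Rw0, w0Rw1, w1Rw1
Branch closes: p2 and ~p2 both at w1.
Every branch of the negation's tableau closes; the branch above is one of them.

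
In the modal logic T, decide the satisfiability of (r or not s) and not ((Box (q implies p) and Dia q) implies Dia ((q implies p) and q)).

No, unsatisfiable

1. (r or not s) and not ((Box (q implies p) and Dia q) implies Dia ((q implies p) and q)), 0
2. r or not s, 0   [and-rule on 1]
3. not ((Box (q implies p) and Dia q) implies Dia ((q implies p) and q)), 0   [and-rule on 1]
4. Box (q implies p) and Dia q, 0   [neg-implies-rule on 3]
5. not Dia ((q implies p) and q), 0   [neg-implies-rule on 3]
6. Box (q implies p), 0   [and-rule on 4]
7. Dia q, 0   [and-rule on 4]
8. not ((q implies p) and q), 0   [neg-Dia-rule on 5 via 0R0]
9. q implies p, 0   [Box-rule on 6 via 0R0]
10. not s, 0   [or-rule on 2 (branches; this branch)]
11. not q, 0   [neg-and-rule on 8 (branches; this branch)]
12. p, 0   [implies-rule on 9 (branches; this branch)]
13. q, 1   [Dia-rule on 7: fresh world 1, 0R1]
14. not ((q implies p) and q), 1   [neg-Dia-rule on 5 via 0R1]
15. q implies p, 1   [Box-rule on 6 via 0R1]
16. not (q implies p), 1   [neg-and-rule on 14 (branches; this branch)]
17. not p, 1   [neg-implies-rule on 16]
18. p, 1   [implies-rule on 15 (branches; this branch)]
Accessibility: 0R0, 0R1, 1R1
Branch closes: p and not p both at 1.
All branches of the tableau close; one closing branch shown above.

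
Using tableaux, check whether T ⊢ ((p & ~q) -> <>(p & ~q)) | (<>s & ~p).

Tableau for the negation ~(((p & ~q) -> <>(p & ~q)) | (<>s & ~p)):
1. ~(((p & ~q) -> <>(p & ~q)) | (<>s & ~p)), w0
2. ~((p & ~q) -> <>(p & ~q)), w0
3. ~(<>s & ~p), w0
4. p & ~q, w0
5. ~<>(p & ~q), w0
6. p, w0
7. ~q, w0
8. ~(p & ~q), w0
9. ~<>s, w0
10. ~s, w0
11. q, w0
Accessibility: w0Rw0
Branch closes: q and ~q both at w0.
Every branch of the negation's tableau closes; the branch above is one of them.

Yes, valid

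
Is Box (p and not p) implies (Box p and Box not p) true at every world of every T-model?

Tableau for the negation not (Box (p and not p) implies (Box p and Box not p)):
1. not (Box (p and not p) implies (Box p and Box not p)), w0
2. Box (p and not p), w0   [neg-implies-rule on 1]
3. not (Box p and Box not p), w0   [neg-implies-rule on 1]
4. p and not p, w0   [Box-rule on 2 via w0Rw0]
5. p, w0   [and-rule on 4]
6. not p, w0   [and-rule on 4]
Accessibility: w0Rw0
Branch closes: p and not p both at w0.
Every branch of the negation's tableau closes; the branch above is one of them.

Valid in T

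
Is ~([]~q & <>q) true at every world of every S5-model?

Tableau for the negation []~q & <>q:
1. []~q & <>q, w0
2. []~q, w0
3. <>q, w0
4. ~q, w0
5. q, w1
6. ~q, w1
Accessibility: w0Rw0, w0Rw1, w1Rw0, w1Rw1
Branch closes: q and ~q both at w1.
All branches of the negation close; one closing branch shown above.

Valid in S5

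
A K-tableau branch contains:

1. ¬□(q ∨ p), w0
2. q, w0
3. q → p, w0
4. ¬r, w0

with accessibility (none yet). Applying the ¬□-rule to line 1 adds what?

a fresh world w1 with w0Rw1, and ¬(q ∨ p) at w1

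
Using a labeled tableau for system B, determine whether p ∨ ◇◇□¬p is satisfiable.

Satisfiable (open branch found)

1. p ∨ ◇◇□¬p, w0
2. ◇◇□¬p, w0
3. ◇□¬p, w1
4. □¬p, w2
5. ¬p, w1
6. ¬p, w2
Accessibility: w0Rw0, w0Rw1, w1Rw0, w1Rw1, w1Rw2, w2Rw1, w2Rw2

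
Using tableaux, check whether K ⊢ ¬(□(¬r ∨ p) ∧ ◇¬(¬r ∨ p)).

Tableau for the negation □(¬r ∨ p) ∧ ◇¬(¬r ∨ p):
1. □(¬r ∨ p) ∧ ◇¬(¬r ∨ p), w0
2. □(¬r ∨ p), w0
3. ◇¬(¬r ∨ p), w0
4. ¬(¬r ∨ p), w1
5. r, w1
6. ¬p, w1
7. ¬r ∨ p, w1
8. p, w1
Accessibility: w0Rw1
Branch closes: p and ¬p both at w1.
Every branch of the negation's tableau closes; the branch above is one of them.

Valid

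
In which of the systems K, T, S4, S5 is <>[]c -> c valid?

S5

S5-tableau for the negation ~(<>[]c -> c):
1. ~(<>[]c -> c), 0
2. <>[]c, 0   [~->-rule on 1]
3. ~c, 0   [~->-rule on 1]
4. []c, 1   [<>-rule on 2: fresh world 1, 0R1]
5. c, 0   [[]-rule on 4 via 1R0]
Accessibility: 0R0, 0R1, 1R0, 1R1
Branch closes: c and ~c both at 0.
Every branch closes (one shown): valid in S5.
S4-tableau for the negation ~(<>[]c -> c):
1. ~(<>[]c -> c), 0
2. <>[]c, 0   [~->-rule on 1]
3. ~c, 0   [~->-rule on 1]
4. []c, 1   [<>-rule on 2: fresh world 1, 0R1]
5. c, 1   [[]-rule on 4 via 1R1]
Accessibility: 0R0, 0R1, 1R1
Complete open branch: countermodel on an S4-frame, so not valid in S4, nor in K, T (the same frame is also a K-frame and a T-frame).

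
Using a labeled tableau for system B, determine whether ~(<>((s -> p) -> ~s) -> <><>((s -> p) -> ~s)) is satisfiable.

1. ~(<>((s -> p) -> ~s) -> <><>((s -> p) -> ~s)), 0
2. <>((s -> p) -> ~s), 0
3. ~<><>((s -> p) -> ~s), 0
4. ~<>((s -> p) -> ~s), 0
5. ~((s -> p) -> ~s), 0
6. s -> p, 0
7. s, 0
8. p, 0
9. (s -> p) -> ~s, 1
10. ~<>((s -> p) -> ~s), 1
11. ~((s -> p) -> ~s), 1
12. s -> p, 1
13. s, 1
14. ~(s -> p), 1
15. ~p, 1
16. p, 1
Accessibility: 0R0, 0R1, 1R0, 1R1
Branch closes: p and ~p both at 1.
All branches of the tableau close; one closing branch shown above.

Unsatisfiable (every branch closes)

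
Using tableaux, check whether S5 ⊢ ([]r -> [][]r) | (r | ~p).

Tableau for the negation ~(([]r -> [][]r) | (r | ~p)):
1. ~(([]r -> [][]r) | (r | ~p)), 0
2. ~([]r -> [][]r), 0
3. ~(r | ~p), 0
4. []r, 0
5. ~[][]r, 0
6. ~r, 0
7. p, 0
8. r, 0
Accessibility: 0R0
Branch closes: r and ~r both at 0.
Every branch of the negation's tableau closes; the branch above is one of them.

Valid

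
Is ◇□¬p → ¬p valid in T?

Invalid (countermodel exists)

Tableau for the negation ¬(◇□¬p → ¬p):
1. ¬(◇□¬p → ¬p), w0
2. ◇□¬p, w0
3. p, w0
4. □¬p, w1
5. ¬p, w1
Accessibility: w0Rw0, w0Rw1, w1Rw1
The negation has an open branch (countermodel exists).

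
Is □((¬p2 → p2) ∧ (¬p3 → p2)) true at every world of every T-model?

Invalid (countermodel exists)

Tableau for the negation ¬□((¬p2 → p2) ∧ (¬p3 → p2)):
1. ¬□((¬p2 → p2) ∧ (¬p3 → p2)), 0
2. ¬((¬p2 → p2) ∧ (¬p3 → p2)), 1
3. ¬(¬p3 → p2), 1
4. ¬p3, 1
5. ¬p2, 1
Accessibility: 0R0, 0R1, 1R1
The negation has an open branch (countermodel exists).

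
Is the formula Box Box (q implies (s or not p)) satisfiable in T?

1. Box Box (q implies (s or not p)), w0
2. Box (q implies (s or not p)), w0
3. q implies (s or not p), w0
4. s or not p, w0
5. not p, w0
Accessibility: w0Rw0

Yes, satisfiable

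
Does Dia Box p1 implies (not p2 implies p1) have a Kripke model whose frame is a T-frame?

Satisfiable

1. Dia Box p1 implies (not p2 implies p1), u
2. not p2 implies p1, u   [implies-rule on 1 (branches; this branch)]
3. p1, u   [implies-rule on 2 (branches; this branch)]
Accessibility: uRu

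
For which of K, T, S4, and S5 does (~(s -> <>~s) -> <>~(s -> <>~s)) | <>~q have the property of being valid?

T-tableau for the negation ~((~(s -> <>~s) -> <>~(s -> <>~s)) | <>~q):
1. ~((~(s -> <>~s) -> <>~(s -> <>~s)) | <>~q), w0
2. ~(~(s -> <>~s) -> <>~(s -> <>~s)), w0
3. ~<>~q, w0
4. ~(s -> <>~s), w0
5. ~<>~(s -> <>~s), w0
6. s, w0
7. ~<>~s, w0
8. q, w0
9. s -> <>~s, w0
10. <>~s, w0
11. ~s, w1
12. q, w1
13. s -> <>~s, w1
14. s, w1
Accessibility: w0Rw0, w0Rw1, w1Rw1
Branch closes: s and ~s both at w1.
Every branch closes (one shown): valid in T, hence also in S4, S5 (every theorem of T is a theorem of S4 and S5).
K-tableau for the negation ~((~(s -> <>~s) -> <>~(s -> <>~s)) | <>~q):
1. ~((~(s -> <>~s) -> <>~(s -> <>~s)) | <>~q), w0
2. ~(~(s -> <>~s) -> <>~(s -> <>~s)), w0
3. ~<>~q, w0
4. ~(s -> <>~s), w0
5. ~<>~(s -> <>~s), w0
6. s, w0
7. ~<>~s, w0
Complete open branch: countermodel on a K-frame, so not valid in K.

T, S4, S5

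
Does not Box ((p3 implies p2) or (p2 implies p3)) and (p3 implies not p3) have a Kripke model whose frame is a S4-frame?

1. not Box ((p3 implies p2) or (p2 implies p3)) and (p3 implies not p3), 0
2. not Box ((p3 implies p2) or (p2 implies p3)), 0
3. p3 implies not p3, 0
4. not p3, 0
5. not ((p3 implies p2) or (p2 implies p3)), 1
6. not (p3 implies p2), 1
7. not (p2 implies p3), 1
8. p3, 1
9. not p2, 1
10. p2, 1
11. not p3, 1
Accessibility: 0R0, 0R1, 1R1
Branch closes: p2 and not p2 both at 1.
All branches of the tableau close; one closing branch shown above.

Unsatisfiable (every branch closes)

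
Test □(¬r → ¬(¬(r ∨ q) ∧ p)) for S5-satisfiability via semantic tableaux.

1. □(¬r → ¬(¬(r ∨ q) ∧ p)), 0
2. ¬r → ¬(¬(r ∨ q) ∧ p), 0
3. ¬(¬(r ∨ q) ∧ p), 0
4. ¬p, 0
Accessibility: 0R0

Satisfiable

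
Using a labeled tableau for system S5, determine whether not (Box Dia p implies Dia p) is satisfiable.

1. not (Box Dia p implies Dia p), 0
2. Box Dia p, 0
3. not Dia p, 0
4. Dia p, 0
5. not p, 0
6. p, 1
7. Dia p, 1
8. not p, 1
Accessibility: 0R0, 0R1, 1R0, 1R1
Branch closes: p and not p both at 1.
All branches of the tableau close; one closing branch shown above.

No, unsatisfiable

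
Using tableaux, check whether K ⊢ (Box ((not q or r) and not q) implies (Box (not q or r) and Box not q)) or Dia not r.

Valid

Tableau for the negation not ((Box ((not q or r) and not q) implies (Box (not q or r) and Box not q)) or Dia not r):
1. not ((Box ((not q or r) and not q) implies (Box (not q or r) and Box not q)) or Dia not r), w0
2. not (Box ((not q or r) and not q) implies (Box (not q or r) and Box not q)), w0
3. not Dia not r, w0
4. Box ((not q or r) and not q), w0
5. not (Box (not q or r) and Box not q), w0
6. not Box not q, w0
7. q, w1
8. r, w1
9. (not q or r) and not q, w1
10. not q or r, w1
11. not q, w1
Accessibility: w0Rw1
Branch closes: q and not q both at w1.
All branches of the negation close; one closing branch shown above.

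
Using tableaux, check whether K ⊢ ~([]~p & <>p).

Tableau for the negation []~p & <>p:
1. []~p & <>p, u
2. []~p, u
3. <>p, u
4. p, v
5. ~p, v
Accessibility: uRv
Branch closes: p and ~p both at v.
All branches of the negation close; one closing branch shown above.

Yes, valid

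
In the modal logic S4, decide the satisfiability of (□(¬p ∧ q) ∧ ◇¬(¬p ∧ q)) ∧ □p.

No, unsatisfiable

1. (□(¬p ∧ q) ∧ ◇¬(¬p ∧ q)) ∧ □p, 0
2. □(¬p ∧ q) ∧ ◇¬(¬p ∧ q), 0
3. □p, 0
4. □(¬p ∧ q), 0
5. ◇¬(¬p ∧ q), 0
6. p, 0
7. ¬p ∧ q, 0
8. ¬p, 0
9. q, 0
Accessibility: 0R0
Branch closes: p and ¬p both at 0.
Every branch closes; the branch above is one of them.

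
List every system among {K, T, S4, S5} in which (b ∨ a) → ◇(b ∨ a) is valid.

K-tableau for the negation ¬((b ∨ a) → ◇(b ∨ a)):
1. ¬((b ∨ a) → ◇(b ∨ a)), u
2. b ∨ a, u
3. ¬◇(b ∨ a), u
4. a, u
Complete open branch: countermodel on a K-frame, so not valid in K.
T-tableau for the negation ¬((b ∨ a) → ◇(b ∨ a)):
1. ¬((b ∨ a) → ◇(b ∨ a)), u
2. b ∨ a, u
3. ¬◇(b ∨ a), u
4. ¬(b ∨ a), u
5. ¬b, u
6. ¬a, u
7. a, u
Accessibility: uRu
Branch closes: a and ¬a both at u.
Every branch closes (one shown): valid in T, hence also in S4, S5 (every theorem of T is a theorem of S4 and S5).

T, S4, S5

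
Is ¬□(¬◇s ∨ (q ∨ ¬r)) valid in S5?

Tableau for the negation □(¬◇s ∨ (q ∨ ¬r)):
1. □(¬◇s ∨ (q ∨ ¬r)), w0
2. ¬◇s ∨ (q ∨ ¬r), w0   [□-rule on 1 via w0Rw0]
3. q ∨ ¬r, w0   [∨-rule on 2 (branches; this branch)]
4. ¬r, w0   [∨-rule on 3 (branches; this branch)]
Accessibility: w0Rw0
The negation has an open branch (countermodel exists).

No, not valid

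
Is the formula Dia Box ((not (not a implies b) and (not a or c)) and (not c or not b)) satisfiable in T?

Satisfiable

1. Dia Box ((not (not a implies b) and (not a or c)) and (not c or not b)), 0
2. Box ((not (not a implies b) and (not a or c)) and (not c or not b)), 1
3. (not (not a implies b) and (not a or c)) and (not c or not b), 1
4. not (not a implies b) and (not a or c), 1
5. not c or not b, 1
6. not (not a implies b), 1
7. not a or c, 1
8. not a, 1
9. not b, 1
10. c, 1
Accessibility: 0R0, 0R1, 1R1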